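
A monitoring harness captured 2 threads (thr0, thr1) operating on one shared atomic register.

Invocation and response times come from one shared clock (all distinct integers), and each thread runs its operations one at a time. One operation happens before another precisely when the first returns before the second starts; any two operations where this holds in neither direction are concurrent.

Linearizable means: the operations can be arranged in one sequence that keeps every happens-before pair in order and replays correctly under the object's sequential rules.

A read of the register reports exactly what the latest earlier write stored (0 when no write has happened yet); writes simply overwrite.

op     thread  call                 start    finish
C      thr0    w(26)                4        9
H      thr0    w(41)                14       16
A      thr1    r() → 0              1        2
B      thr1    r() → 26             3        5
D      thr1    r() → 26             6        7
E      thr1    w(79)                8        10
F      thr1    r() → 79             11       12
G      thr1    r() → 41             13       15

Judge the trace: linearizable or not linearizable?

linearizable

witness order: A, C, B, D, E, F, H, G
1. A r() → 0, leaving value 0
2. C w(26), leaving value 26
3. B r() → 26, leaving value 26
4. D r() → 26, leaving value 26
5. E w(79), leaving value 79
6. F r() → 79, leaving value 79
7. H w(41), leaving value 41
8. G r() → 41, leaving value 41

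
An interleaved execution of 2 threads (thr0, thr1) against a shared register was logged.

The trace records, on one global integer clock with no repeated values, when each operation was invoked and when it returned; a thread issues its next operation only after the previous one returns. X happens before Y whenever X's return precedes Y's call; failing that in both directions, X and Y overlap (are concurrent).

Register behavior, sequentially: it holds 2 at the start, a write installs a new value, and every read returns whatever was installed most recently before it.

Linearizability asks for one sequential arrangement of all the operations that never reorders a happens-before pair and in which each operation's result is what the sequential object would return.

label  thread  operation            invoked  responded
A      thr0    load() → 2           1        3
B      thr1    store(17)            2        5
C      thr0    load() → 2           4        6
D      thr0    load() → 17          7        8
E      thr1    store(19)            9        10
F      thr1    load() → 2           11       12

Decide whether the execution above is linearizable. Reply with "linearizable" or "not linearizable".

not linearizable

events 1..11 are fine; event 12 — the response of F at time 12 — makes the prefix non-linearizable
every one of the 3 real-time-consistent orders over 6 completed register ops fails the sequential spec
take A, B, C, D, E, F: step 3 already fails, because C load() → 2 cannot occur there
take A, C, B, D, E, F: step 6 already fails, because F load() → 2 cannot occur there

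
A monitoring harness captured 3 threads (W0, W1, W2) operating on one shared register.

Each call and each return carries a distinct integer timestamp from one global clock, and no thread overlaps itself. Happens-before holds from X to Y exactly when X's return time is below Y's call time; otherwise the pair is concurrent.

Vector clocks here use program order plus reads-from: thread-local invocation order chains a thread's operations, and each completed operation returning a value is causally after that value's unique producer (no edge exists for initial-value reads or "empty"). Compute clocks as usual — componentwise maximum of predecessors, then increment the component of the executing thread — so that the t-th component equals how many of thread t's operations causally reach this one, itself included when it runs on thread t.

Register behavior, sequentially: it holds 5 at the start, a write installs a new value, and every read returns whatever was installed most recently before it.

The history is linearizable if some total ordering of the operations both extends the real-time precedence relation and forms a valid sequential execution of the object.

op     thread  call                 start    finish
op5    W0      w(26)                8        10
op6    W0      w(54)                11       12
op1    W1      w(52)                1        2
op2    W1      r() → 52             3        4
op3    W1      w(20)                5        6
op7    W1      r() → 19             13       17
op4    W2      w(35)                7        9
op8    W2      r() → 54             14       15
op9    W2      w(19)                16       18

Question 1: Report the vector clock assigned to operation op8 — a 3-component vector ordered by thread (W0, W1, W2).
(2, 0, 2)

op4 (invocation 7): nothing precedes it; W2's component alone gives (0, 0, 1)
op1 (invocation 1): nothing precedes it; W1's component alone gives (0, 1, 0)
op5 (invocation 8): nothing precedes it; W0's component alone gives (1, 0, 0)
VC(op2, invoked at 3): max of VC(op1)=(0, 1, 0), then +1 on thread W1 → (0, 2, 0)
VC(op6, invoked at 11): max of VC(op5)=(1, 0, 0), then +1 on thread W0 → (2, 0, 0)
VC(op3, invoked at 5): max of VC(op2)=(0, 2, 0), then +1 on thread W1 → (0, 3, 0)
VC(op8, invoked at 14): max of VC(op4)=(0, 0, 1), VC(op6)=(2, 0, 0), then +1 on thread W2 → (2, 0, 2)
VC(op9, invoked at 16): max of VC(op8)=(2, 0, 2), then +1 on thread W2 → (2, 0, 3)
VC(op7, invoked at 13): max of VC(op3)=(0, 3, 0), VC(op9)=(2, 0, 3), then +1 on thread W1 → (2, 4, 3)
target: VC(op8) = (2, 0, 2)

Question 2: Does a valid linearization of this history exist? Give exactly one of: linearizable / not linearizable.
linearizable

witness order: op1, op2, op3, op4, op5, op6, op8, op9, op7
after step 1 (op1 w(52)): value 52
after step 2 (op2 r() → 52): value 52
after step 3 (op3 w(20)): value 20
after step 4 (op4 w(35)): value 35
after step 5 (op5 w(26)): value 26
after step 6 (op6 w(54)): value 54
after step 7 (op8 r() → 54): value 54
after step 8 (op9 w(19)): value 19
after step 9 (op7 r() → 19): value 19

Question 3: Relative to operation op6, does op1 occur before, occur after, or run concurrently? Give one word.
before

op1 spans [1,2], op6 spans [11,12]
resp(op1)=2 < inv(op6)=11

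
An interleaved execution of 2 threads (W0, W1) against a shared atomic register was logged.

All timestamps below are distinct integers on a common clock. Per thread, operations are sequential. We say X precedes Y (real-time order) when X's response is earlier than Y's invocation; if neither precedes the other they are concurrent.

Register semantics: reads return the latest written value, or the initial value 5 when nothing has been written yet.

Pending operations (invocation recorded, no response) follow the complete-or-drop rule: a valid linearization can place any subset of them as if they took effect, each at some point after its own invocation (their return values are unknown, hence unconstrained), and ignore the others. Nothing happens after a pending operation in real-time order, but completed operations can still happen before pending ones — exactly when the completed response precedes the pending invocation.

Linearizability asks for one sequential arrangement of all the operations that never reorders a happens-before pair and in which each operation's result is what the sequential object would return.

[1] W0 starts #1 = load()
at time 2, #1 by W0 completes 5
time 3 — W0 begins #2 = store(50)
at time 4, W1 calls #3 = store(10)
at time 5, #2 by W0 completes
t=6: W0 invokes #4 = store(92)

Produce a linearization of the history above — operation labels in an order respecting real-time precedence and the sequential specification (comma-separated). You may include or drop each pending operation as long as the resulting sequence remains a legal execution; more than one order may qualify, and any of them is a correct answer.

#1, #2

step 1: #1 load() → 5 — value 5
step 2: #2 store(50) — value 50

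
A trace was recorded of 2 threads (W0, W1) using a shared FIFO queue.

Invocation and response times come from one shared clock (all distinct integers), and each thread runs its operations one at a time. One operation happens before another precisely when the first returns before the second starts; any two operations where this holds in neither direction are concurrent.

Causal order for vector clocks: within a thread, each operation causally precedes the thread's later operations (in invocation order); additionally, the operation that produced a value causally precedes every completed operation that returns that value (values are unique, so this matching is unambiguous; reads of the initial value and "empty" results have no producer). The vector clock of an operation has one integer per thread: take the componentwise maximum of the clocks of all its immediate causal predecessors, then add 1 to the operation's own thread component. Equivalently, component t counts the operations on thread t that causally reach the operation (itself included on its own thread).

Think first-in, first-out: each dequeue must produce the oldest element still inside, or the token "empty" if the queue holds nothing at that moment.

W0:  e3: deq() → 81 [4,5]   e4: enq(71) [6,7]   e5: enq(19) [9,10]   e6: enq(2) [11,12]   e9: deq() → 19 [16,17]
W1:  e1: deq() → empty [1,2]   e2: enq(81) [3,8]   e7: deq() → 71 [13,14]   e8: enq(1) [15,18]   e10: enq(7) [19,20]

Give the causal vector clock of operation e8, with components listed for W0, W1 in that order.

(2, 4)

no predecessors for e1 (invoked 1): W1 increments from zero → (0, 1)
VC(e2, invoked at 3): max of VC(e1)=(0, 1), then +1 on thread W1 → (0, 2)
VC(e3, invoked at 4): max of VC(e2)=(0, 2), then +1 on thread W0 → (1, 2)
VC(e4, invoked at 6): max of VC(e3)=(1, 2), then +1 on thread W0 → (2, 2)
VC(e7, invoked at 13): max of VC(e2)=(0, 2), VC(e4)=(2, 2), then +1 on thread W1 → (2, 3)
VC(e5, invoked at 9): max of VC(e4)=(2, 2), then +1 on thread W0 → (3, 2)
VC(e8, invoked at 15): max of VC(e7)=(2, 3), then +1 on thread W1 → (2, 4)
VC(e6, invoked at 11): max of VC(e5)=(3, 2), then +1 on thread W0 → (4, 2)
VC(e10, invoked at 19): max of VC(e8)=(2, 4), then +1 on thread W1 → (2, 5)
VC(e9, invoked at 16): max of VC(e5)=(3, 2), VC(e6)=(4, 2), then +1 on thread W0 → (5, 2)
target: VC(e8) = (2, 4)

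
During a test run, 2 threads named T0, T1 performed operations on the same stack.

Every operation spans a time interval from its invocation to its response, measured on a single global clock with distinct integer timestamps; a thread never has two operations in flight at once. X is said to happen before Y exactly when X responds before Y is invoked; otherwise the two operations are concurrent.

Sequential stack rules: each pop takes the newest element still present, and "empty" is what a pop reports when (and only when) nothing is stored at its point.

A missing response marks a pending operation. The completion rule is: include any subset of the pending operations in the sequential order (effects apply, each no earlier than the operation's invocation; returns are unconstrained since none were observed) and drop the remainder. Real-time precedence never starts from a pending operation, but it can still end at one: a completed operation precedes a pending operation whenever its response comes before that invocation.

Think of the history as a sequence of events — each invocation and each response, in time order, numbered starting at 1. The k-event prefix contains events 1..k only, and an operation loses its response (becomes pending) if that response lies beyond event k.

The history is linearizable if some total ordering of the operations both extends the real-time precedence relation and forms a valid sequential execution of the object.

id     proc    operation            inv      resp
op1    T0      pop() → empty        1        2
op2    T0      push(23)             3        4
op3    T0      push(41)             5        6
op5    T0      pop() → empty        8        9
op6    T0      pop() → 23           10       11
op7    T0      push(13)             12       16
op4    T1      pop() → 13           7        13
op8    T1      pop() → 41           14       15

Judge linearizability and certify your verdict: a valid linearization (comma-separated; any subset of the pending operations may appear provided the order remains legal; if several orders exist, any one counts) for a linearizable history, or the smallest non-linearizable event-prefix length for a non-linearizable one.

already the first 9 events (up to op5's response at time 9) admit no linearization; the first 8 still do
the sole real-time-consistent order of 4 completed operations fails the stack replay
every completion of the 1 pending operation (op4) was checked; none linearizes
take op1, op2, op3, op5 (pending dropped): step 4 already fails, because op5 pop() → empty cannot occur there

not linearizable — minimal violating prefix: 9 events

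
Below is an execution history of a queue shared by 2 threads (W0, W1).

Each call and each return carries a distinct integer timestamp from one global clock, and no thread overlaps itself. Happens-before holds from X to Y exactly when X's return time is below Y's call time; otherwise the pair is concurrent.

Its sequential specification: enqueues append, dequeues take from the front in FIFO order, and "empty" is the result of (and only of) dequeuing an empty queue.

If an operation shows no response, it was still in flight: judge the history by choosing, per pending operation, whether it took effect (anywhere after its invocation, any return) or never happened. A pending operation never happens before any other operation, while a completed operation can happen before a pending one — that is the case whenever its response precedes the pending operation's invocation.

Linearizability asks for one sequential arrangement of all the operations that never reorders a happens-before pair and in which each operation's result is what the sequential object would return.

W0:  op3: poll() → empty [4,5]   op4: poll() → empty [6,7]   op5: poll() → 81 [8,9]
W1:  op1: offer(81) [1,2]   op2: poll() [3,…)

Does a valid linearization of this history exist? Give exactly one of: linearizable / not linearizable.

the violation lands at event 9, op5's response at time 9: events 1..8 linearize, events 1..9 do not
a single order respects real time; the 4 completed queue operations fail replay along it
every completion of the 1 pending operation (op2) was checked; none linearizes
for example op1, op3, op4, op5 (pending dropped) fails at step 2: op3 poll() → empty is not legal there

not linearizable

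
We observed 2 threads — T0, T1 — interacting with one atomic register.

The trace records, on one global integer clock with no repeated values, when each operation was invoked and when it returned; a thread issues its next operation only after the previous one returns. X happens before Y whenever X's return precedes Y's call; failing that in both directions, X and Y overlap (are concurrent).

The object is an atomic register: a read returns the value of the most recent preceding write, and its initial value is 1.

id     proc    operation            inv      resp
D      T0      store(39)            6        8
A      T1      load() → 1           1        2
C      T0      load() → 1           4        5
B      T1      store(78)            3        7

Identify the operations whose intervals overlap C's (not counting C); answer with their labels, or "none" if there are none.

B

concurrent with C ([4,5]): every op whose interval crosses 4..5
A [1,2]: before
B [3,7]: concurrent
D [6,8]: after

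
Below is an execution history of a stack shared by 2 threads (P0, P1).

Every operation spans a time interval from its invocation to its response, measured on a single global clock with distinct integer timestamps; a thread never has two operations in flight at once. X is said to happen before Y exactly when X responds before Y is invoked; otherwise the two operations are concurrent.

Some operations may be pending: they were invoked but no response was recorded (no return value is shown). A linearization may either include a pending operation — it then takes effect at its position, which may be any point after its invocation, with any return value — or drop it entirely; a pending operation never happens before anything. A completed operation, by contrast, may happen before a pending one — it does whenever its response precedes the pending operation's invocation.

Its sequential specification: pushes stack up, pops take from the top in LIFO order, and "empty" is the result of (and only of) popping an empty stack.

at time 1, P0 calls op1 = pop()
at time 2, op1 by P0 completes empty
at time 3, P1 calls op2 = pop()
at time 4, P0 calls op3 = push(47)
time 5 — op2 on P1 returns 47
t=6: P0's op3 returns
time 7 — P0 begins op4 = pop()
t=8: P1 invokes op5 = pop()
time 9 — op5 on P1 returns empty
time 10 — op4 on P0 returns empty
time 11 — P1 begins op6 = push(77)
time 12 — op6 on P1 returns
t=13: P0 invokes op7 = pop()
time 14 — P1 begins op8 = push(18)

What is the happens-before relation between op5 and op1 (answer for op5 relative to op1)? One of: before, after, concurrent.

after

op5 spans [8,9], op1 spans [1,2]
resp(op1)=2 < inv(op5)=8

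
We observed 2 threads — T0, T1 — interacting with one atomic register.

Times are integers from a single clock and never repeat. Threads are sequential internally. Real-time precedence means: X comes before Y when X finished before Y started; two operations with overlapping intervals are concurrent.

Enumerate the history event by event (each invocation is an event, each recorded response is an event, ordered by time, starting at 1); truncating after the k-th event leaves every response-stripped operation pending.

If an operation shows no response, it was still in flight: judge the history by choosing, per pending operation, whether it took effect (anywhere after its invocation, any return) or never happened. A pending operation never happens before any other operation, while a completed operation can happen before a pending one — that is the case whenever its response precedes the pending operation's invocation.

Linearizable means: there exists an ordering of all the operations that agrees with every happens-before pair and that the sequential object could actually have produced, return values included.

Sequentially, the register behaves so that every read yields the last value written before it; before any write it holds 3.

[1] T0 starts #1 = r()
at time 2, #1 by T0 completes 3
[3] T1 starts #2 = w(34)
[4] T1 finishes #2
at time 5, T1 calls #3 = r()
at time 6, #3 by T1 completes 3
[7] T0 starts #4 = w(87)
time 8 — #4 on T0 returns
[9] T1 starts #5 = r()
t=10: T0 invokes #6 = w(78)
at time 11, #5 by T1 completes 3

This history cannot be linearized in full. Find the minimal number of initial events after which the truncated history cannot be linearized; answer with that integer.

events 1..5 are still linearizable — one witness is #1, #2:
step 1: #1 r() → 3 — value 3
step 2: #2 w(34) — value 34
with event 6 included (#3 responding at time 6), all real-time-consistent orders fail
sample order #1, #2, #3 stalls at step 3 — #3 r() → 3 has no legal effect

6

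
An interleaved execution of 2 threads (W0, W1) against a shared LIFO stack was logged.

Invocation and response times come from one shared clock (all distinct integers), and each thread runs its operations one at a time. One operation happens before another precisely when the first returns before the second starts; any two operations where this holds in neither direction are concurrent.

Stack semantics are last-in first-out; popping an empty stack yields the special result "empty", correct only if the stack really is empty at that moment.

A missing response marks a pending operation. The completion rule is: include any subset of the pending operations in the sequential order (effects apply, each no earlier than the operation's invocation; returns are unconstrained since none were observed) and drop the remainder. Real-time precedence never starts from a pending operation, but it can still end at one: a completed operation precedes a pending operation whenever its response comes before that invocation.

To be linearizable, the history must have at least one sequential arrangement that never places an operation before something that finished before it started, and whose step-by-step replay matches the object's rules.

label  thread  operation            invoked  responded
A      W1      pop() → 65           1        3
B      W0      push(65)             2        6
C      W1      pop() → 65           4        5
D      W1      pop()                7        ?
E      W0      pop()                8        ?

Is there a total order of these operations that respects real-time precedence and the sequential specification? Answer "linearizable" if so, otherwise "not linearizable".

not linearizable

the violation lands at event 5, C's response at time 5: events 1..4 linearize, events 1..5 do not
a single order respects real time; the 2 completed LIFO stack operations fail replay along it
including or dropping the 1 pending operation (B) in any combination fails
sample order A, C (pending dropped) stalls at step 1 — A pop() → 65 has no legal effect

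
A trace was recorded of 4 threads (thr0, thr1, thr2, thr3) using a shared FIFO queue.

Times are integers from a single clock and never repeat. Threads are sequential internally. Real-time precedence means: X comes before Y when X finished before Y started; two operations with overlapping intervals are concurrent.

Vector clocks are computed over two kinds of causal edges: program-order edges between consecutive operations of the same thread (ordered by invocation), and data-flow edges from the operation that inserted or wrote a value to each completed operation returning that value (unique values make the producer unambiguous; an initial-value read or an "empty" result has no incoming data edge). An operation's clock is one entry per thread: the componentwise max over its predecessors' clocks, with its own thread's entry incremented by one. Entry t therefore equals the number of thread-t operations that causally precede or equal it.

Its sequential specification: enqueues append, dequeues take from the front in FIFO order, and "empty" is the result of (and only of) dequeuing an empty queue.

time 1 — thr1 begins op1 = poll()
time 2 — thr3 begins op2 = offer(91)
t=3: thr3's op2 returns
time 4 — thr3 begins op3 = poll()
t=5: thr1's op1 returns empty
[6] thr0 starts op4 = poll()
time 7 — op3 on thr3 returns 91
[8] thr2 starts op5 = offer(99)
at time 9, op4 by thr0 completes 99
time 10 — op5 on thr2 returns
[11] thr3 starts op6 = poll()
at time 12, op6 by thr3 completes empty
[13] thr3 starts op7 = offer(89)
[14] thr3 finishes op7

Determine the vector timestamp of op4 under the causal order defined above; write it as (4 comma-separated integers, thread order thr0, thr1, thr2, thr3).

(1, 0, 1, 0)

op2, invoked 2, has no incoming edges; only thr3's bump applies → (0, 0, 0, 1)
op5, invoked 8, has no incoming edges; only thr2's bump applies → (0, 0, 1, 0)
op1, invoked 1, has no incoming edges; only thr1's bump applies → (0, 1, 0, 0)
op3, invoked 4, takes VC(op2)=(0, 0, 0, 1) under max, adds 1 for thr3 → (0, 0, 0, 2)
op4, invoked 6, takes VC(op5)=(0, 0, 1, 0) under max, adds 1 for thr0 → (1, 0, 1, 0)
op6, invoked 11, takes VC(op3)=(0, 0, 0, 2) under max, adds 1 for thr3 → (0, 0, 0, 3)
op7, invoked 13, takes VC(op6)=(0, 0, 0, 3) under max, adds 1 for thr3 → (0, 0, 0, 4)
target: VC(op4) = (1, 0, 1, 0)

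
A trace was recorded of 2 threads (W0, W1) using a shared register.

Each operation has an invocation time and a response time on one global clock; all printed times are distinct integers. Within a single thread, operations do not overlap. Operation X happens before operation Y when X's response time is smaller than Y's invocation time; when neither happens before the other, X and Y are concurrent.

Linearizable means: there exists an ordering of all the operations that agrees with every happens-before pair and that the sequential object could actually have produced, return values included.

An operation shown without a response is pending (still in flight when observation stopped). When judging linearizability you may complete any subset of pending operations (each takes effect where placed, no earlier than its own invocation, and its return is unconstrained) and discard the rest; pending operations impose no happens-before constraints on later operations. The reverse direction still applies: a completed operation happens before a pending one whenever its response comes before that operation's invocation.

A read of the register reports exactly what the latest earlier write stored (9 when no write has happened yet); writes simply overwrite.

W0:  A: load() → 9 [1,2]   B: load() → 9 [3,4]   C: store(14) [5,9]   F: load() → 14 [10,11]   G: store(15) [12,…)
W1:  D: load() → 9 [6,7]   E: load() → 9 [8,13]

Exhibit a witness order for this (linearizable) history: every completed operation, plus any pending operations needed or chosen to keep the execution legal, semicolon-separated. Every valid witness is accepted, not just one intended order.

step 1: A load() → 9 — value 9
step 2: B load() → 9 — value 9
step 3: D load() → 9 — value 9
step 4: E load() → 9 — value 9
step 5: C store(14) — value 14
step 6: F load() → 14 — value 14

A; B; D; E; C; F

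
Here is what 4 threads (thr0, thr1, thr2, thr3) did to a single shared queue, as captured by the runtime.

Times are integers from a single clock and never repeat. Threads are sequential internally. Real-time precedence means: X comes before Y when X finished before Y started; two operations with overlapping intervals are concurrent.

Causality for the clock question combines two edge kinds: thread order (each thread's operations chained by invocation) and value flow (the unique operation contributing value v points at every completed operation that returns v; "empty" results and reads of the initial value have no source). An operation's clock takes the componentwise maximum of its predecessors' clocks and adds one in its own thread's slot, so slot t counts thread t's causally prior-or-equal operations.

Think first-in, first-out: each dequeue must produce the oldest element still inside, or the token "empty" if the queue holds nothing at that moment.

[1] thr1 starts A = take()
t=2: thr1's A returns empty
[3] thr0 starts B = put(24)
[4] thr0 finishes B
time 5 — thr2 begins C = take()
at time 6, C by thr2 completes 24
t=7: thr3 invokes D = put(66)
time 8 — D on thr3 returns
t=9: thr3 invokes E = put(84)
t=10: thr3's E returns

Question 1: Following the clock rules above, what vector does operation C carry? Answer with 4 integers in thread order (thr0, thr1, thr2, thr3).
Answer: (1, 0, 1, 0)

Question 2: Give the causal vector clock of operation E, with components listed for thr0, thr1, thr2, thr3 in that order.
Answer: (0, 0, 0, 2)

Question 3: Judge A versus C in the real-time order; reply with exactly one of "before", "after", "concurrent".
Answer: before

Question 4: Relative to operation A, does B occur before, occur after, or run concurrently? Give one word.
Answer: after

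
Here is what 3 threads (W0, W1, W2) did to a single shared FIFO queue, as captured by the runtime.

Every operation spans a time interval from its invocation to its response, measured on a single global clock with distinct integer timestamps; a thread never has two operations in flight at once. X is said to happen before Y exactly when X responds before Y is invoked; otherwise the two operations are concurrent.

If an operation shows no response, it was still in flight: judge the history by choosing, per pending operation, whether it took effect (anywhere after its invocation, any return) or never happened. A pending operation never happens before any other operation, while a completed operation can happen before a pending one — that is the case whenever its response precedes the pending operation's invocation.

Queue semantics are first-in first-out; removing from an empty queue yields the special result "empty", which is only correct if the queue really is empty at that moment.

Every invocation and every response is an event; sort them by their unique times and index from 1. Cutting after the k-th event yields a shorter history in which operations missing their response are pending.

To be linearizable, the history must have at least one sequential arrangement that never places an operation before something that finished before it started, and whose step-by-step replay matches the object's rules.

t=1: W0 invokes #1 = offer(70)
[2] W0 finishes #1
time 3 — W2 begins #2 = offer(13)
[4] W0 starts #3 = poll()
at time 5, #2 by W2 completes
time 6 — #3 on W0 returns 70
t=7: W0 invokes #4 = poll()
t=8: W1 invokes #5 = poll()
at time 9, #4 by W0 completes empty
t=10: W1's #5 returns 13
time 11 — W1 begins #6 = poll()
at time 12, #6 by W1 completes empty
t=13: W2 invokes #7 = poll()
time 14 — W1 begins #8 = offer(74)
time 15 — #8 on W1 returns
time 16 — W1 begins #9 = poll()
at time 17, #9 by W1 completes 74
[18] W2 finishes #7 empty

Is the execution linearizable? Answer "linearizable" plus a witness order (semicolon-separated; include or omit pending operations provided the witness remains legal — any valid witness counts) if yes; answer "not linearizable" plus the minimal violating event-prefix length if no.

after step 1 (#1 offer(70)): queue <70>
after step 2 (#2 offer(13)): queue <70,13>
after step 3 (#3 poll() → 70): queue <13>
after step 4 (#5 poll() → 13): queue <>
after step 5 (#4 poll() → empty): queue <>
after step 6 (#6 poll() → empty): queue <>
after step 7 (#7 poll() → empty): queue <>
after step 8 (#8 offer(74)): queue <74>
after step 9 (#9 poll() → 74): queue <>

linearizable — witness: #1; #2; #3; #5; #4; #6; #7; #8; #9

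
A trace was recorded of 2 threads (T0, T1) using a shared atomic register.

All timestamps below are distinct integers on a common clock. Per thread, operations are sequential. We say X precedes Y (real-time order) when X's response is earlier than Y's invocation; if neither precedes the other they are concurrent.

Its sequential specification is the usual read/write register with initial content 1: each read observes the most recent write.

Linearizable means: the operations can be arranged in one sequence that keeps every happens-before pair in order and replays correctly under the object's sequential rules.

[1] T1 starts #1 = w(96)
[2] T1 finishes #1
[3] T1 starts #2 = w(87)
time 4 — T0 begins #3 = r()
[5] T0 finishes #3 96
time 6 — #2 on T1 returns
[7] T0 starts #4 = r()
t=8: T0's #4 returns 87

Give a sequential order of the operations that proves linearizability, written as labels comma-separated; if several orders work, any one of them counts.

#1, #3, #2, #4

step 1: #1 w(96) — value 96
step 2: #3 r() → 96 — value 96
step 3: #2 w(87) — value 87
step 4: #4 r() → 87 — value 87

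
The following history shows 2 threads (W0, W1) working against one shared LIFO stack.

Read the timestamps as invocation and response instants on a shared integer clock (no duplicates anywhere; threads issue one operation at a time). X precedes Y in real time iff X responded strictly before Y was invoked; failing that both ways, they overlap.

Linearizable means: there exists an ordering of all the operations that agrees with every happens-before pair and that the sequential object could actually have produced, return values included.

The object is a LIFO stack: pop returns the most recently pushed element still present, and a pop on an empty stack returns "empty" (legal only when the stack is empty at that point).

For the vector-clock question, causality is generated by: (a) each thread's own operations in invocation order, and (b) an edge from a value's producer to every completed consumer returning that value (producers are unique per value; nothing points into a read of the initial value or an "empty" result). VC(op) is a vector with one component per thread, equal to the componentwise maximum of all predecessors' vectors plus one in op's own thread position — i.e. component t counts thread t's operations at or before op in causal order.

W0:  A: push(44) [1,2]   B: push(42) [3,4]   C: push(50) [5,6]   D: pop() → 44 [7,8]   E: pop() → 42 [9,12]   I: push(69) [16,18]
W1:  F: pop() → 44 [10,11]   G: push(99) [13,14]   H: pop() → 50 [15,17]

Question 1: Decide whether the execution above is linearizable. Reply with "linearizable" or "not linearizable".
not linearizable

events 1..7 are fine; event 8 — the response of D at time 8 — makes the prefix non-linearizable
the completed operations (4 total) allow one real-time order; the LIFO stack replay rejects it
one such order, A, B, C, D, breaks at step 4 where D pop() → 44 is illegal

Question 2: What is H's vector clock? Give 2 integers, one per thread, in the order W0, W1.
(3, 3)

VC(A, invoked at 1): no causal predecessors; +1 on W0 → (1, 0)
VC(F, invoked at 10): max of VC(A)=(1, 0), then +1 on thread W1 → (1, 1)
VC(B, invoked at 3): max of VC(A)=(1, 0), then +1 on thread W0 → (2, 0)
VC(G, invoked at 13): max of VC(F)=(1, 1), then +1 on thread W1 → (1, 2)
VC(C, invoked at 5): max of VC(B)=(2, 0), then +1 on thread W0 → (3, 0)
VC(D, invoked at 7): max of VC(A)=(1, 0), VC(C)=(3, 0), then +1 on thread W0 → (4, 0)
VC(E, invoked at 9): max of VC(B)=(2, 0), VC(D)=(4, 0), then +1 on thread W0 → (5, 0)
VC(H, invoked at 15): max of VC(C)=(3, 0), VC(G)=(1, 2), then +1 on thread W1 → (3, 3)
VC(I, invoked at 16): max of VC(E)=(5, 0), then +1 on thread W0 → (6, 0)
target: VC(H) = (3, 3)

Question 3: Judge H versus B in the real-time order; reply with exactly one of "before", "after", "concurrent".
after

H spans [15,17], B spans [3,4]
resp(B)=4 < inv(H)=15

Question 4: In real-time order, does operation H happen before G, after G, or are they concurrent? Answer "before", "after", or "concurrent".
after

H spans [15,17], G spans [13,14]
resp(G)=14 < inv(H)=15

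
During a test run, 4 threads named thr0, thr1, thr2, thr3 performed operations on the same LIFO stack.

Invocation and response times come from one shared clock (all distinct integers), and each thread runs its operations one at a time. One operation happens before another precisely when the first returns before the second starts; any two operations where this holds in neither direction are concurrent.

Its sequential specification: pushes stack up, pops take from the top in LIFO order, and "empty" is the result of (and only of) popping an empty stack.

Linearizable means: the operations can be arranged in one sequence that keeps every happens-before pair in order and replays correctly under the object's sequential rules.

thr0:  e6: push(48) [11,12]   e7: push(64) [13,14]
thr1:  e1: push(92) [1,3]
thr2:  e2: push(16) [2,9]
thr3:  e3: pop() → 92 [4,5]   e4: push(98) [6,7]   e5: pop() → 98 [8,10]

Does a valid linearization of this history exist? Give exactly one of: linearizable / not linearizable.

linearizable

witness order: e1, e3, e2, e4, e5, e6, e7
after step 1 (e1 push(92)): stack <92>
after step 2 (e3 pop() → 92): stack <>
after step 3 (e2 push(16)): stack <16>
after step 4 (e4 push(98)): stack <16,98>
after step 5 (e5 pop() → 98): stack <16>
after step 6 (e6 push(48)): stack <16,48>
after step 7 (e7 push(64)): stack <16,48,64>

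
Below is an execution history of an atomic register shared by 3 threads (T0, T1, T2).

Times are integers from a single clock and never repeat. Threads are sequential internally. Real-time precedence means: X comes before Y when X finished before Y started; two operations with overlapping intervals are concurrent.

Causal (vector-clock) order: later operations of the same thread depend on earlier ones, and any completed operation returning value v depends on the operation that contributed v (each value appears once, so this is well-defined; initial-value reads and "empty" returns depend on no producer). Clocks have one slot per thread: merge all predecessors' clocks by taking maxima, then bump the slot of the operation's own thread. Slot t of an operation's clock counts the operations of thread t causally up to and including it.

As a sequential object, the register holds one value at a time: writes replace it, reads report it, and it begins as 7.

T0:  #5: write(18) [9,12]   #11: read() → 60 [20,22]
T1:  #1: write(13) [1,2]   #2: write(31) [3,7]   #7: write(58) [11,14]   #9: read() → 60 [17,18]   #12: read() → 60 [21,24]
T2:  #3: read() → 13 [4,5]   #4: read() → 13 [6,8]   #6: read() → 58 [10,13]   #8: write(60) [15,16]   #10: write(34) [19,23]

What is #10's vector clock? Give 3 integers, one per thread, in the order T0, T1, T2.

#1, invoked 1, has no incoming edges; only T1's bump applies → (0, 1, 0)
#5, invoked 9, has no incoming edges; only T0's bump applies → (1, 0, 0)
VC(#3, invoked at 4): max of VC(#1)=(0, 1, 0), then +1 on thread T2 → (0, 1, 1)
VC(#2, invoked at 3): max of VC(#1)=(0, 1, 0), then +1 on thread T1 → (0, 2, 0)
VC(#4, invoked at 6): max of VC(#1)=(0, 1, 0), VC(#3)=(0, 1, 1), then +1 on thread T2 → (0, 1, 2)
VC(#7, invoked at 11): max of VC(#2)=(0, 2, 0), then +1 on thread T1 → (0, 3, 0)
VC(#6, invoked at 10): max of VC(#4)=(0, 1, 2), VC(#7)=(0, 3, 0), then +1 on thread T2 → (0, 3, 3)
VC(#8, invoked at 15): max of VC(#6)=(0, 3, 3), then +1 on thread T2 → (0, 3, 4)
VC(#10, invoked at 19): max of VC(#8)=(0, 3, 4), then +1 on thread T2 → (0, 3, 5)
VC(#9, invoked at 17): max of VC(#7)=(0, 3, 0), VC(#8)=(0, 3, 4), then +1 on thread T1 → (0, 4, 4)
VC(#12, invoked at 21): max of VC(#8)=(0, 3, 4), VC(#9)=(0, 4, 4), then +1 on thread T1 → (0, 5, 4)
VC(#11, invoked at 20): max of VC(#5)=(1, 0, 0), VC(#8)=(0, 3, 4), then +1 on thread T0 → (2, 3, 4)
target: VC(#10) = (0, 3, 5)

(0, 3, 5)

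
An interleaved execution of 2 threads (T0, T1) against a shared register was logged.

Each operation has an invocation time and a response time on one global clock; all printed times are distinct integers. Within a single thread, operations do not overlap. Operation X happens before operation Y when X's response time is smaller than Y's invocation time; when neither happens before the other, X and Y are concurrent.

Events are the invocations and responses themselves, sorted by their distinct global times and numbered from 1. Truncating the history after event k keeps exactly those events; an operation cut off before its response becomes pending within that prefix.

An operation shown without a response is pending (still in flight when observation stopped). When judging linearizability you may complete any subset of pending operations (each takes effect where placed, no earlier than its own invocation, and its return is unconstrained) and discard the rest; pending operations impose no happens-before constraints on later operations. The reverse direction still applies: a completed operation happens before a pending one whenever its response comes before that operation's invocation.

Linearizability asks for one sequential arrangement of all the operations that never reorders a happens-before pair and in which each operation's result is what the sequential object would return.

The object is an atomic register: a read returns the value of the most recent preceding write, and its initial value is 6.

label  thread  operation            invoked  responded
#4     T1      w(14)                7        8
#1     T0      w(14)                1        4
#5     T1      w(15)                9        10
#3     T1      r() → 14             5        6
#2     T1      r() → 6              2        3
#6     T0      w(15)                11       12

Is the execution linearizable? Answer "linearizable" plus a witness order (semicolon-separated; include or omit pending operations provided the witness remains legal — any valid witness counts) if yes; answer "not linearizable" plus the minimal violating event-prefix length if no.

linearizable — witness: #2; #1; #3; #4; #5; #6

1. #2 r() → 6, leaving value 6
2. #1 w(14), leaving value 14
3. #3 r() → 14, leaving value 14
4. #4 w(14), leaving value 14
5. #5 w(15), leaving value 15
6. #6 w(15), leaving value 15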